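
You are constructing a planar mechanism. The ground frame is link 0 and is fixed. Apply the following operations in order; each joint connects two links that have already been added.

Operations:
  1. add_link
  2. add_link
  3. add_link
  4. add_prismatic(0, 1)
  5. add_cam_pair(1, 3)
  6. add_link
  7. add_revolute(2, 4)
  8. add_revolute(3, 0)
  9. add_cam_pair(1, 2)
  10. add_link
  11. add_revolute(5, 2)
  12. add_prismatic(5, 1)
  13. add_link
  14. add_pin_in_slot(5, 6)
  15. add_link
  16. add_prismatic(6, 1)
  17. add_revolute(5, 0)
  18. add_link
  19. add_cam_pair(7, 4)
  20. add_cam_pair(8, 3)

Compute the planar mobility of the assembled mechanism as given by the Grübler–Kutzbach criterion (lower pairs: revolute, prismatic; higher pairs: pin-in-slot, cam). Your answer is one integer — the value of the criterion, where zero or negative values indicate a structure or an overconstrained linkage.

M = 5

(L,J1,J2)=(1,0,0); link0 fixed
link1: (2,0,0)
link2: (3,0,0)
link3: (4,0,0)
P 0-1 [J1]: (4,1,0)
C 1-3 [J2]: (4,1,1)
link4: (5,1,1)
R 2-4 [J1]: (5,2,1)
R 3-0 [J1]: (5,3,1)
C 1-2 [J2]: (5,3,2)
link5: (6,3,2)
R 5-2 [J1]: (6,4,2)
P 5-1 [J1]: (6,5,2)
link6: (7,5,2)
PS 5-6 [J2]: (7,5,3)
link7: (8,5,3)
P 6-1 [J1]: (8,6,3)
R 5-0 [J1]: (8,7,3)
link8: (9,7,3)
C 7-4 [J2]: (9,7,4)
C 8-3 [J2]: (9,7,5)
Grübler: 3·8 − 2·7 − 5 = 5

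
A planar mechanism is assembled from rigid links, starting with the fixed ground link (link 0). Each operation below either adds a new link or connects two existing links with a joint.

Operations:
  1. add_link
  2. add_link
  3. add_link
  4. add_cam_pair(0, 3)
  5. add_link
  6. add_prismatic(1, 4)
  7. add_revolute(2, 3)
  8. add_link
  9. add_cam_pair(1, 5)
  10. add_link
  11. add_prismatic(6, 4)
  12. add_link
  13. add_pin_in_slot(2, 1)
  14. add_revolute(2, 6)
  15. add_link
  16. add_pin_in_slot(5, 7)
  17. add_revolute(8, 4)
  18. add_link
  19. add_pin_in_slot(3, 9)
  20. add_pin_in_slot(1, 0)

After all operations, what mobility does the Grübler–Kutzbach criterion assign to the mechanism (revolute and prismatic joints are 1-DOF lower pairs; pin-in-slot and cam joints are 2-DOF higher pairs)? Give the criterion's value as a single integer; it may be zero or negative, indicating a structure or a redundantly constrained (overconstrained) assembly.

M = 11

L=1 J1=0 J2=0
add link → L=2 J1=0 J2=0
add link → L=3 J1=0 J2=0
add link → L=4 J1=0 J2=0
C@0,3 dof=2 J2 → L=4 J1=0 J2=1
add link → L=5 J1=0 J2=1
P@1,4 dof=1 J1 → L=5 J1=1 J2=1
R@2,3 dof=1 J1 → L=5 J1=2 J2=1
add link → L=6 J1=2 J2=1
C@1,5 dof=2 J2 → L=6 J1=2 J2=2
add link → L=7 J1=2 J2=2
P@6,4 dof=1 J1 → L=7 J1=3 J2=2
add link → L=8 J1=3 J2=2
PS@2,1 dof=2 J2 → L=8 J1=3 J2=3
R@2,6 dof=1 J1 → L=8 J1=4 J2=3
add link → L=9 J1=4 J2=3
PS@5,7 dof=2 J2 → L=9 J1=4 J2=4
R@8,4 dof=1 J1 → L=9 J1=5 J2=4
add link → L=10 J1=5 J2=4
PS@3,9 dof=2 J2 → L=10 J1=5 J2=5
PS@1,0 dof=2 J2 → L=10 J1=5 J2=6
M=3(L−1)−2J1−J2=3·9−2·5−6=11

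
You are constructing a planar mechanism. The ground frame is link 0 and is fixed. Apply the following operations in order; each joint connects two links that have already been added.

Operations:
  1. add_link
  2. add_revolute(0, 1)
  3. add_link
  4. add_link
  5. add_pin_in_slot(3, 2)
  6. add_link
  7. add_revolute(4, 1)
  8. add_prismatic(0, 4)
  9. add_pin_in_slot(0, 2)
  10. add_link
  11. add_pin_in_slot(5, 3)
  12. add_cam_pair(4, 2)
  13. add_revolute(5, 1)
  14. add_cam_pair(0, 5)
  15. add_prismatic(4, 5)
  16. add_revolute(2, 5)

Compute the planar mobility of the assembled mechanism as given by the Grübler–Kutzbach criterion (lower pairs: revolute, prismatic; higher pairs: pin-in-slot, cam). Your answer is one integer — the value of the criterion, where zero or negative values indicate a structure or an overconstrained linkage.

L=1 J1=0 J2=0
add link → L=2 J1=0 J2=0
R@0,1 dof=1 J1 → L=2 J1=1 J2=0
add link → L=3 J1=1 J2=0
add link → L=4 J1=1 J2=0
PS@3,2 dof=2 J2 → L=4 J1=1 J2=1
add link → L=5 J1=1 J2=1
R@4,1 dof=1 J1 → L=5 J1=2 J2=1
P@0,4 dof=1 J1 → L=5 J1=3 J2=1
PS@0,2 dof=2 J2 → L=5 J1=3 J2=2
add link → L=6 J1=3 J2=2
PS@5,3 dof=2 J2 → L=6 J1=3 J2=3
C@4,2 dof=2 J2 → L=6 J1=3 J2=4
R@5,1 dof=1 J1 → L=6 J1=4 J2=4
C@0,5 dof=2 J2 → L=6 J1=4 J2=5
P@4,5 dof=1 J1 → L=6 J1=5 J2=5
R@2,5 dof=1 J1 → L=6 J1=6 J2=5
M=3(L−1)−2J1−J2=3·5−2·6−5=-2

M = -2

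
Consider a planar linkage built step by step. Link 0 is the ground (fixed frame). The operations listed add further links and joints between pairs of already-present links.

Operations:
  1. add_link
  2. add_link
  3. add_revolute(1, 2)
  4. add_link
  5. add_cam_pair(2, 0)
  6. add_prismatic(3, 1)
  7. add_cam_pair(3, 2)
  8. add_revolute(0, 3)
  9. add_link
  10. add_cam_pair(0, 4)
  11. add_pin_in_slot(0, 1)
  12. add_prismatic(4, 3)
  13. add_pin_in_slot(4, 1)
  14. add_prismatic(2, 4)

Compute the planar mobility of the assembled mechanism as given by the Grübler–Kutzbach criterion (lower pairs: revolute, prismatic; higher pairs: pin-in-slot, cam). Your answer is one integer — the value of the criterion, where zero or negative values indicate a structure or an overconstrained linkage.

M = -3

link 0 = ground. State L|J1|J2 = 1|0|0
+link1  2|0|0
+link2  3|0|0
R(1,2) f=1→J1  3|1|0
+link3  4|1|0
C(2,0) f=2→J2  4|1|1
P(3,1) f=1→J1  4|2|1
C(3,2) f=2→J2  4|2|2
R(0,3) f=1→J1  4|3|2
+link4  5|3|2
C(0,4) f=2→J2  5|3|3
PS(0,1) f=2→J2  5|3|4
P(4,3) f=1→J1  5|4|4
PS(4,1) f=2→J2  5|4|5
P(2,4) f=1→J1  5|5|5
M = 3(5−1)−2·5−5 = 12−10−5 = -3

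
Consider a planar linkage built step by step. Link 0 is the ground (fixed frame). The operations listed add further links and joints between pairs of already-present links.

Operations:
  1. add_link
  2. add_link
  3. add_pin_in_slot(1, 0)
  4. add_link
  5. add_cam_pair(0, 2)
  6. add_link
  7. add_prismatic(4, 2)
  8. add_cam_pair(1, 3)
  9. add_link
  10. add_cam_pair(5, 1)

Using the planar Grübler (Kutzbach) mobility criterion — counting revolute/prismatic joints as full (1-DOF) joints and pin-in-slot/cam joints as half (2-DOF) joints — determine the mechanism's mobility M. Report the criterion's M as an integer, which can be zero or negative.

M = 9

(L,J1,J2)=(1,0,0); link0 fixed
link1: (2,0,0)
link2: (3,0,0)
PS 1-0 [J2]: (3,0,1)
link3: (4,0,1)
C 0-2 [J2]: (4,0,2)
link4: (5,0,2)
P 4-2 [J1]: (5,1,2)
C 1-3 [J2]: (5,1,3)
link5: (6,1,3)
C 5-1 [J2]: (6,1,4)
Grübler: 3·5 − 2·1 − 4 = 9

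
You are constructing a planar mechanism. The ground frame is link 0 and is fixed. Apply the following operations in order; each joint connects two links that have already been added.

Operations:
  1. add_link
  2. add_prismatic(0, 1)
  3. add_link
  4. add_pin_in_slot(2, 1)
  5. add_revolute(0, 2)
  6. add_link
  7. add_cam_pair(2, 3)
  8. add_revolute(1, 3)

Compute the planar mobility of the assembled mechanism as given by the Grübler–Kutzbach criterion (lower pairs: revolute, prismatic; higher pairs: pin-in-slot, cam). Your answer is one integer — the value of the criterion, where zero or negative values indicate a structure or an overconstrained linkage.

M = 1

(L,J1,J2)=(1,0,0); link0 fixed
link1: (2,0,0)
P 0-1 [J1]: (2,1,0)
link2: (3,1,0)
PS 2-1 [J2]: (3,1,1)
R 0-2 [J1]: (3,2,1)
link3: (4,2,1)
C 2-3 [J2]: (4,2,2)
R 1-3 [J1]: (4,3,2)
Grübler: 3·3 − 2·3 − 2 = 1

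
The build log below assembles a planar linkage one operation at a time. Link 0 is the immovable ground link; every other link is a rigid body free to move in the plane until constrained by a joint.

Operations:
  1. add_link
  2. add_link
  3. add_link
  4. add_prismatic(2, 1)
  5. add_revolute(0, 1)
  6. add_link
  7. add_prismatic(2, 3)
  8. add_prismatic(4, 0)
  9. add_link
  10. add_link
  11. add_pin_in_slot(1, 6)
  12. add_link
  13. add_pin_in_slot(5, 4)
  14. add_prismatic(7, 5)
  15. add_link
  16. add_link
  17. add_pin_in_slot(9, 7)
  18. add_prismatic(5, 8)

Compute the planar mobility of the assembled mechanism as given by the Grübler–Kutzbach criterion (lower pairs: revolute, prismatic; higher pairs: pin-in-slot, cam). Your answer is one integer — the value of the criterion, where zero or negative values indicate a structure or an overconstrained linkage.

link 0 = ground. State L|J1|J2 = 1|0|0
+link1  2|0|0
+link2  3|0|0
+link3  4|0|0
P(2,1) f=1→J1  4|1|0
R(0,1) f=1→J1  4|2|0
+link4  5|2|0
P(2,3) f=1→J1  5|3|0
P(4,0) f=1→J1  5|4|0
+link5  6|4|0
+link6  7|4|0
PS(1,6) f=2→J2  7|4|1
+link7  8|4|1
PS(5,4) f=2→J2  8|4|2
P(7,5) f=1→J1  8|5|2
+link8  9|5|2
+link9  10|5|2
PS(9,7) f=2→J2  10|5|3
P(5,8) f=1→J1  10|6|3
M = 3(10−1)−2·6−3 = 27−12−3 = 12

M = 12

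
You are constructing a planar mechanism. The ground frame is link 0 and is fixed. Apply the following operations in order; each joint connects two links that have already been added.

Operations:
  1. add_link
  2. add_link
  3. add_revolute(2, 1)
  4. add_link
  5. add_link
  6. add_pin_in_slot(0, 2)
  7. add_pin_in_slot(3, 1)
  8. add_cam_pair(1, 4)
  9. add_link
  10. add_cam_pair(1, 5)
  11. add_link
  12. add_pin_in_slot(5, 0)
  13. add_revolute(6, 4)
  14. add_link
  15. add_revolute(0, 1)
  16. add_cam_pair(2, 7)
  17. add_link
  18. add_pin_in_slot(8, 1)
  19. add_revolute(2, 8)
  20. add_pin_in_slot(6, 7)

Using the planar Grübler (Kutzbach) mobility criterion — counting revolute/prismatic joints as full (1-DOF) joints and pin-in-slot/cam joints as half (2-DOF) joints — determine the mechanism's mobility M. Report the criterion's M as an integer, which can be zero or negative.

M = 8

ground; <1,0,0>
#1 <2,0,0>
#2 <3,0,0>
R:2↔1 J1 <3,1,0>
#3 <4,1,0>
#4 <5,1,0>
PS:0↔2 J2 <5,1,1>
PS:3↔1 J2 <5,1,2>
C:1↔4 J2 <5,1,3>
#5 <6,1,3>
C:1↔5 J2 <6,1,4>
#6 <7,1,4>
PS:5↔0 J2 <7,1,5>
R:6↔4 J1 <7,2,5>
#7 <8,2,5>
R:0↔1 J1 <8,3,5>
C:2↔7 J2 <8,3,6>
#8 <9,3,6>
PS:8↔1 J2 <9,3,7>
R:2↔8 J1 <9,4,7>
PS:6↔7 J2 <9,4,8>
3×8 − 2×4 − 1×8 = 8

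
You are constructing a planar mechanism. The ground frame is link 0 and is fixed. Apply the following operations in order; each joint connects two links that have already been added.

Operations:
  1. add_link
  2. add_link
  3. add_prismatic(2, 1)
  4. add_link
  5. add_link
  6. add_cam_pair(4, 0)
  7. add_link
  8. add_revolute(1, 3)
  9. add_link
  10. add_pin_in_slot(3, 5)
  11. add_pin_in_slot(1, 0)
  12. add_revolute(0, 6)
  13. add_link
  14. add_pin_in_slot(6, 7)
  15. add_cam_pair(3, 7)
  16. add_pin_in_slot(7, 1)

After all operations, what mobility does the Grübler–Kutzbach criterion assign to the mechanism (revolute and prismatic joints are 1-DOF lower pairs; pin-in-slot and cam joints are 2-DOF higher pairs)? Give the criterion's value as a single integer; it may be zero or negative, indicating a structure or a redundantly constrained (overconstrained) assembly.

M = 9

ground; <1,0,0>
#1 <2,0,0>
#2 <3,0,0>
P:2↔1 J1 <3,1,0>
#3 <4,1,0>
#4 <5,1,0>
C:4↔0 J2 <5,1,1>
#5 <6,1,1>
R:1↔3 J1 <6,2,1>
#6 <7,2,1>
PS:3↔5 J2 <7,2,2>
PS:1↔0 J2 <7,2,3>
R:0↔6 J1 <7,3,3>
#7 <8,3,3>
PS:6↔7 J2 <8,3,4>
C:3↔7 J2 <8,3,5>
PS:7↔1 J2 <8,3,6>
3×7 − 2×3 − 1×6 = 9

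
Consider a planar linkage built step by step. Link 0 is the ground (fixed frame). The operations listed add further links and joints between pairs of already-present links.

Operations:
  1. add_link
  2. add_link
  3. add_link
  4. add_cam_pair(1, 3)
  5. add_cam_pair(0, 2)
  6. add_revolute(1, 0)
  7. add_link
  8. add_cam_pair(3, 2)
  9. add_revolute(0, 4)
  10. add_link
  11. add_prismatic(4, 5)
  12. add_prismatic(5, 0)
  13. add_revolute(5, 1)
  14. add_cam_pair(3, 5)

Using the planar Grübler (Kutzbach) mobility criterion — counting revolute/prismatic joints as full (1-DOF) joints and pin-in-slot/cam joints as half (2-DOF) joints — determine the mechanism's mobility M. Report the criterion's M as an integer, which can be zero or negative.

M = 1

[1;0;0] (link 0 is ground)
L+ [2;0;0]
L+ [3;0;0]
L+ [4;0;0]
C(1,3)∈J2 [4;0;1]
C(0,2)∈J2 [4;0;2]
R(1,0)∈J1 [4;1;2]
L+ [5;1;2]
C(3,2)∈J2 [5;1;3]
R(0,4)∈J1 [5;2;3]
L+ [6;2;3]
P(4,5)∈J1 [6;3;3]
P(5,0)∈J1 [6;4;3]
R(5,1)∈J1 [6;5;3]
C(3,5)∈J2 [6;5;4]
mobility = 15 − 10 − 4 = 1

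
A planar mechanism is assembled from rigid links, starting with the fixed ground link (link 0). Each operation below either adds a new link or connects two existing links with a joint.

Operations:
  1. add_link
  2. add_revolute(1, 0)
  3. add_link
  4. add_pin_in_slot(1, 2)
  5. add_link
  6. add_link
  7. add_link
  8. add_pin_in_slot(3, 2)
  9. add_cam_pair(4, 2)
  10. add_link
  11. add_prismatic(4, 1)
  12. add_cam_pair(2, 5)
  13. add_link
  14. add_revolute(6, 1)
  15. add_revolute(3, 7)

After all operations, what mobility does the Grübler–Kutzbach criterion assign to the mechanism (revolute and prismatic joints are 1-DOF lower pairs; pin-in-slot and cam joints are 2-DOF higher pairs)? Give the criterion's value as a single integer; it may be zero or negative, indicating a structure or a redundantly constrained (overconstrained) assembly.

ground; <1,0,0>
#1 <2,0,0>
R:1↔0 J1 <2,1,0>
#2 <3,1,0>
PS:1↔2 J2 <3,1,1>
#3 <4,1,1>
#4 <5,1,1>
#5 <6,1,1>
PS:3↔2 J2 <6,1,2>
C:4↔2 J2 <6,1,3>
#6 <7,1,3>
P:4↔1 J1 <7,2,3>
C:2↔5 J2 <7,2,4>
#7 <8,2,4>
R:6↔1 J1 <8,3,4>
R:3↔7 J1 <8,4,4>
3×7 − 2×4 − 1×4 = 9

M = 9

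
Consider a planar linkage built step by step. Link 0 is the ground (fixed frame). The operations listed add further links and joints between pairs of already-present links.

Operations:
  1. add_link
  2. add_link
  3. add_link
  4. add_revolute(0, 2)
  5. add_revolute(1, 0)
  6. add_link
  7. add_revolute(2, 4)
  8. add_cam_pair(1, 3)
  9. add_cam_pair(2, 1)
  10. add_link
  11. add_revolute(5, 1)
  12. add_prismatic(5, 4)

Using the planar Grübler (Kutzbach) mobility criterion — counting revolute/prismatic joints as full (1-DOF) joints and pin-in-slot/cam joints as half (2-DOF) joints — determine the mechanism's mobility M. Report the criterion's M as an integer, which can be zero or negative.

L=1 J1=0 J2=0
add link → L=2 J1=0 J2=0
add link → L=3 J1=0 J2=0
add link → L=4 J1=0 J2=0
R@0,2 dof=1 J1 → L=4 J1=1 J2=0
R@1,0 dof=1 J1 → L=4 J1=2 J2=0
add link → L=5 J1=2 J2=0
R@2,4 dof=1 J1 → L=5 J1=3 J2=0
C@1,3 dof=2 J2 → L=5 J1=3 J2=1
C@2,1 dof=2 J2 → L=5 J1=3 J2=2
add link → L=6 J1=3 J2=2
R@5,1 dof=1 J1 → L=6 J1=4 J2=2
P@5,4 dof=1 J1 → L=6 J1=5 J2=2
M=3(L−1)−2J1−J2=3·5−2·5−2=3

M = 3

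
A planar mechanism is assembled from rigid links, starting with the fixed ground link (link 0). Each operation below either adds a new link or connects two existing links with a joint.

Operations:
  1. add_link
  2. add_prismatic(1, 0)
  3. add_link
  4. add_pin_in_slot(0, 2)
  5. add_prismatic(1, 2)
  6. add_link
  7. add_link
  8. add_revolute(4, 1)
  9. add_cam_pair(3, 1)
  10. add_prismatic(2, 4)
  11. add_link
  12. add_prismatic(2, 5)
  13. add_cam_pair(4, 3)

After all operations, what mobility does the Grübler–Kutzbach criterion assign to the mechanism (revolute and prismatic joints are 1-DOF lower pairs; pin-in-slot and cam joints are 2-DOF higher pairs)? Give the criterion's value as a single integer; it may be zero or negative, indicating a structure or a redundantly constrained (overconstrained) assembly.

M = 2

[1;0;0] (link 0 is ground)
L+ [2;0;0]
P(1,0)∈J1 [2;1;0]
L+ [3;1;0]
PS(0,2)∈J2 [3;1;1]
P(1,2)∈J1 [3;2;1]
L+ [4;2;1]
L+ [5;2;1]
R(4,1)∈J1 [5;3;1]
C(3,1)∈J2 [5;3;2]
P(2,4)∈J1 [5;4;2]
L+ [6;4;2]
P(2,5)∈J1 [6;5;2]
C(4,3)∈J2 [6;5;3]
mobility = 15 − 10 − 3 = 2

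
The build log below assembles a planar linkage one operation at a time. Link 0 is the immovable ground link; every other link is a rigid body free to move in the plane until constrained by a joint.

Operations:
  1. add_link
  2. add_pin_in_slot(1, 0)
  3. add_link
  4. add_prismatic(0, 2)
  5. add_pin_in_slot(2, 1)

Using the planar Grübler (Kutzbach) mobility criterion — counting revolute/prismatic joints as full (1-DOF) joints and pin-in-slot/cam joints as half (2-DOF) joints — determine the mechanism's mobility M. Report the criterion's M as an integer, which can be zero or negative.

ground; <1,0,0>
#1 <2,0,0>
PS:1↔0 J2 <2,0,1>
#2 <3,0,1>
P:0↔2 J1 <3,1,1>
PS:2↔1 J2 <3,1,2>
3×2 − 2×1 − 1×2 = 2

M = 2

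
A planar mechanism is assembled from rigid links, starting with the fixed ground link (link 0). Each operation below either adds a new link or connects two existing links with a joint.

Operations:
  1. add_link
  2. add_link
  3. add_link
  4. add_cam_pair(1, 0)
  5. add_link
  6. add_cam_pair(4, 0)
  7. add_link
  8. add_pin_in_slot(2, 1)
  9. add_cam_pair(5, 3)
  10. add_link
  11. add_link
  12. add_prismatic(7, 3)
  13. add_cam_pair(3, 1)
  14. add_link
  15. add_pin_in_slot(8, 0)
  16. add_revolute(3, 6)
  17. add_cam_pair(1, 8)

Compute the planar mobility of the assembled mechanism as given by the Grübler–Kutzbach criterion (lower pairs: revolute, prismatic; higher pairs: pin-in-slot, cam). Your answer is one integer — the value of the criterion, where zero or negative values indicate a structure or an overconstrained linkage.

M = 13

L=1 J1=0 J2=0
add link → L=2 J1=0 J2=0
add link → L=3 J1=0 J2=0
add link → L=4 J1=0 J2=0
C@1,0 dof=2 J2 → L=4 J1=0 J2=1
add link → L=5 J1=0 J2=1
C@4,0 dof=2 J2 → L=5 J1=0 J2=2
add link → L=6 J1=0 J2=2
PS@2,1 dof=2 J2 → L=6 J1=0 J2=3
C@5,3 dof=2 J2 → L=6 J1=0 J2=4
add link → L=7 J1=0 J2=4
add link → L=8 J1=0 J2=4
P@7,3 dof=1 J1 → L=8 J1=1 J2=4
C@3,1 dof=2 J2 → L=8 J1=1 J2=5
add link → L=9 J1=1 J2=5
PS@8,0 dof=2 J2 → L=9 J1=1 J2=6
R@3,6 dof=1 J1 → L=9 J1=2 J2=6
C@1,8 dof=2 J2 → L=9 J1=2 J2=7
M=3(L−1)−2J1−J2=3·8−2·2−7=13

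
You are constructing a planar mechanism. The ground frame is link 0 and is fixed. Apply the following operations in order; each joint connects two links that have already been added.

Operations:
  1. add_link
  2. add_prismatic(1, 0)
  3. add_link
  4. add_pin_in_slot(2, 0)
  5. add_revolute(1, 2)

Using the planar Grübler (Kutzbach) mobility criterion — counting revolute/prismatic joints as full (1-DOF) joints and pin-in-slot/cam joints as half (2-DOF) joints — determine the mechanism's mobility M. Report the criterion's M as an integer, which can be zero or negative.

M = 1

ground; <1,0,0>
#1 <2,0,0>
P:1↔0 J1 <2,1,0>
#2 <3,1,0>
PS:2↔0 J2 <3,1,1>
R:1↔2 J1 <3,2,1>
3×2 − 2×2 − 1×1 = 1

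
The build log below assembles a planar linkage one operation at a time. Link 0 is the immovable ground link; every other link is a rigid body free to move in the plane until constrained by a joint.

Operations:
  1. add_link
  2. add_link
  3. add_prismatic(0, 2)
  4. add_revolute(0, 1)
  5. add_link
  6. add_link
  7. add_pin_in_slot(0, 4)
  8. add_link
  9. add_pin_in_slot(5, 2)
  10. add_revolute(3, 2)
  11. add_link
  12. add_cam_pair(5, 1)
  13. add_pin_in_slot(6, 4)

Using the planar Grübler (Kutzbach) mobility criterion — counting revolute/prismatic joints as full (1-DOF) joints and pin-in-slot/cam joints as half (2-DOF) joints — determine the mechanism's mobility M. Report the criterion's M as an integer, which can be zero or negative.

M = 8

(L,J1,J2)=(1,0,0); link0 fixed
link1: (2,0,0)
link2: (3,0,0)
P 0-2 [J1]: (3,1,0)
R 0-1 [J1]: (3,2,0)
link3: (4,2,0)
link4: (5,2,0)
PS 0-4 [J2]: (5,2,1)
link5: (6,2,1)
PS 5-2 [J2]: (6,2,2)
R 3-2 [J1]: (6,3,2)
link6: (7,3,2)
C 5-1 [J2]: (7,3,3)
PS 6-4 [J2]: (7,3,4)
Grübler: 3·6 − 2·3 − 4 = 8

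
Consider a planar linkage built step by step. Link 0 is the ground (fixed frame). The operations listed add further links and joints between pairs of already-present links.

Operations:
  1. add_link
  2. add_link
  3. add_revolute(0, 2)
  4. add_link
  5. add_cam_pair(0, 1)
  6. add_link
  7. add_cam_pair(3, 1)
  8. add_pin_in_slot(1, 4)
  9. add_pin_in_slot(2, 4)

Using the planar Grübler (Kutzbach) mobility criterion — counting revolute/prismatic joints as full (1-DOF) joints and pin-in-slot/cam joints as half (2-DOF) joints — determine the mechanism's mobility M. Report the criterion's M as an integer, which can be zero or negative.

M = 6

link 0 = ground. State L|J1|J2 = 1|0|0
+link1  2|0|0
+link2  3|0|0
R(0,2) f=1→J1  3|1|0
+link3  4|1|0
C(0,1) f=2→J2  4|1|1
+link4  5|1|1
C(3,1) f=2→J2  5|1|2
PS(1,4) f=2→J2  5|1|3
PS(2,4) f=2→J2  5|1|4
M = 3(5−1)−2·1−4 = 12−2−4 = 6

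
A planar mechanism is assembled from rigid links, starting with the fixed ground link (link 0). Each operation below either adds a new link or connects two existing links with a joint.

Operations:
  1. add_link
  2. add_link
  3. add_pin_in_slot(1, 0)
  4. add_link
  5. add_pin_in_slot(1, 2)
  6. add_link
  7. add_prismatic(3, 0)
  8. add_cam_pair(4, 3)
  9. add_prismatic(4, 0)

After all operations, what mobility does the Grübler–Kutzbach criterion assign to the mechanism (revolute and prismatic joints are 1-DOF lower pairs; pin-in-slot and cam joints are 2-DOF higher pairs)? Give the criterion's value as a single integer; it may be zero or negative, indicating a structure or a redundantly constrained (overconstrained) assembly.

ground; <1,0,0>
#1 <2,0,0>
#2 <3,0,0>
PS:1↔0 J2 <3,0,1>
#3 <4,0,1>
PS:1↔2 J2 <4,0,2>
#4 <5,0,2>
P:3↔0 J1 <5,1,2>
C:4↔3 J2 <5,1,3>
P:4↔0 J1 <5,2,3>
3×4 − 2×2 − 1×3 = 5

M = 5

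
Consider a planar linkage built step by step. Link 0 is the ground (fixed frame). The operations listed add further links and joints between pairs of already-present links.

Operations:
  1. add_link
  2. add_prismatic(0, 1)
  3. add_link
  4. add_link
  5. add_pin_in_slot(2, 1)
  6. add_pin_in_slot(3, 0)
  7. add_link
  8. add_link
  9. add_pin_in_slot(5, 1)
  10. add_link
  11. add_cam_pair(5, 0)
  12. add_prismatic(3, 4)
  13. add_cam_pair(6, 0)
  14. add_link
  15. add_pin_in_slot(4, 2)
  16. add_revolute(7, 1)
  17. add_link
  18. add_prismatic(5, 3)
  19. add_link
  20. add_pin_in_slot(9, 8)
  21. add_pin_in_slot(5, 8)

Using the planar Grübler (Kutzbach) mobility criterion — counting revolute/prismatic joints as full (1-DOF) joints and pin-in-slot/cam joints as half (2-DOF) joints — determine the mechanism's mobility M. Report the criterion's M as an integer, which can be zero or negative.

[1;0;0] (link 0 is ground)
L+ [2;0;0]
P(0,1)∈J1 [2;1;0]
L+ [3;1;0]
L+ [4;1;0]
PS(2,1)∈J2 [4;1;1]
PS(3,0)∈J2 [4;1;2]
L+ [5;1;2]
L+ [6;1;2]
PS(5,1)∈J2 [6;1;3]
L+ [7;1;3]
C(5,0)∈J2 [7;1;4]
P(3,4)∈J1 [7;2;4]
C(6,0)∈J2 [7;2;5]
L+ [8;2;5]
PS(4,2)∈J2 [8;2;6]
R(7,1)∈J1 [8;3;6]
L+ [9;3;6]
P(5,3)∈J1 [9;4;6]
L+ [10;4;6]
PS(9,8)∈J2 [10;4;7]
PS(5,8)∈J2 [10;4;8]
mobility = 27 − 8 − 8 = 11

M = 11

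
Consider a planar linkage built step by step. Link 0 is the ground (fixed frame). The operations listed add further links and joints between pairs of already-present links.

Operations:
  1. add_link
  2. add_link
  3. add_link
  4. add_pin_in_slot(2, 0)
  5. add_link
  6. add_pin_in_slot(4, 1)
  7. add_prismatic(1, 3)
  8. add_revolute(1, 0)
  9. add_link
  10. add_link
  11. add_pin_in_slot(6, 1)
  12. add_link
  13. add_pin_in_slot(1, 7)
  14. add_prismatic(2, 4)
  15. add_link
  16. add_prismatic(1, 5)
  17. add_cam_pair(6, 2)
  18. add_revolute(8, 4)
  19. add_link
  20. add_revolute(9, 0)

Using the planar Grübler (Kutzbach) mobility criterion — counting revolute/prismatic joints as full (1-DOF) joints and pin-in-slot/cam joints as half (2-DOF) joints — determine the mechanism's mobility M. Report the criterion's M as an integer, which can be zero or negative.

M = 10

[1;0;0] (link 0 is ground)
L+ [2;0;0]
L+ [3;0;0]
L+ [4;0;0]
PS(2,0)∈J2 [4;0;1]
L+ [5;0;1]
PS(4,1)∈J2 [5;0;2]
P(1,3)∈J1 [5;1;2]
R(1,0)∈J1 [5;2;2]
L+ [6;2;2]
L+ [7;2;2]
PS(6,1)∈J2 [7;2;3]
L+ [8;2;3]
PS(1,7)∈J2 [8;2;4]
P(2,4)∈J1 [8;3;4]
L+ [9;3;4]
P(1,5)∈J1 [9;4;4]
C(6,2)∈J2 [9;4;5]
R(8,4)∈J1 [9;5;5]
L+ [10;5;5]
R(9,0)∈J1 [10;6;5]
mobility = 27 − 12 − 5 = 10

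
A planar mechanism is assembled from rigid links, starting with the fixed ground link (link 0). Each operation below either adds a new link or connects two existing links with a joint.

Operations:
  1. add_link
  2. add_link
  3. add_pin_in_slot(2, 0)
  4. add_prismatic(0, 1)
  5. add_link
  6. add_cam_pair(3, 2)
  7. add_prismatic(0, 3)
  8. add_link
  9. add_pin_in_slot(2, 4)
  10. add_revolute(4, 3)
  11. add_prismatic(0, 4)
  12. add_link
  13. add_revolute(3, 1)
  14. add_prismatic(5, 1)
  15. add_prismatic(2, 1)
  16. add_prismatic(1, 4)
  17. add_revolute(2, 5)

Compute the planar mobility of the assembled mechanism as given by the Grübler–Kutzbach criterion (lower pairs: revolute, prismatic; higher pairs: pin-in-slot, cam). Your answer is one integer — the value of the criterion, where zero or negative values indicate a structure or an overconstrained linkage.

[1;0;0] (link 0 is ground)
L+ [2;0;0]
L+ [3;0;0]
PS(2,0)∈J2 [3;0;1]
P(0,1)∈J1 [3;1;1]
L+ [4;1;1]
C(3,2)∈J2 [4;1;2]
P(0,3)∈J1 [4;2;2]
L+ [5;2;2]
PS(2,4)∈J2 [5;2;3]
R(4,3)∈J1 [5;3;3]
P(0,4)∈J1 [5;4;3]
L+ [6;4;3]
R(3,1)∈J1 [6;5;3]
P(5,1)∈J1 [6;6;3]
P(2,1)∈J1 [6;7;3]
P(1,4)∈J1 [6;8;3]
R(2,5)∈J1 [6;9;3]
mobility = 15 − 18 − 3 = -6

M = -6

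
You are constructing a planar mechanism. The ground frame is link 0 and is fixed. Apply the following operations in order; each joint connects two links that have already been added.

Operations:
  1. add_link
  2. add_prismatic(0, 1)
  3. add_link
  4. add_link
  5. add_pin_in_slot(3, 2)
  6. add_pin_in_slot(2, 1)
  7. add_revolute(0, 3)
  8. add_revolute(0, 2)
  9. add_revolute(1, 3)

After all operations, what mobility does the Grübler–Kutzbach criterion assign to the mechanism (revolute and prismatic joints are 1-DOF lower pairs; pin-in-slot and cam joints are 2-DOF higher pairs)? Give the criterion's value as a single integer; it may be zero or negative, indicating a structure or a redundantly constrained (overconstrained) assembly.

M = -1

ground; <1,0,0>
#1 <2,0,0>
P:0↔1 J1 <2,1,0>
#2 <3,1,0>
#3 <4,1,0>
PS:3↔2 J2 <4,1,1>
PS:2↔1 J2 <4,1,2>
R:0↔3 J1 <4,2,2>
R:0↔2 J1 <4,3,2>
R:1↔3 J1 <4,4,2>
3×3 − 2×4 − 1×2 = -1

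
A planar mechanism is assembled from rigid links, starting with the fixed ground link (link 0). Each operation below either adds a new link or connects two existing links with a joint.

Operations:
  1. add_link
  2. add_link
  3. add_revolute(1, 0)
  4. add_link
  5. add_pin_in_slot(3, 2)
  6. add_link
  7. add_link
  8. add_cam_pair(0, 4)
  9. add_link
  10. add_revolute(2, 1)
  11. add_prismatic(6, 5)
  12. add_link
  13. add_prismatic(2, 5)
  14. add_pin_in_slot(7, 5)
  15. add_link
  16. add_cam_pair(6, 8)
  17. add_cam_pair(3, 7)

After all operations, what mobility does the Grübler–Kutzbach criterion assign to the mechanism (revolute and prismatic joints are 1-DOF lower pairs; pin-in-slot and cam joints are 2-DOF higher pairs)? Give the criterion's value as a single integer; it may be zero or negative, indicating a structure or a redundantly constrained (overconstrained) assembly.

ground; <1,0,0>
#1 <2,0,0>
#2 <3,0,0>
R:1↔0 J1 <3,1,0>
#3 <4,1,0>
PS:3↔2 J2 <4,1,1>
#4 <5,1,1>
#5 <6,1,1>
C:0↔4 J2 <6,1,2>
#6 <7,1,2>
R:2↔1 J1 <7,2,2>
P:6↔5 J1 <7,3,2>
#7 <8,3,2>
P:2↔5 J1 <8,4,2>
PS:7↔5 J2 <8,4,3>
#8 <9,4,3>
C:6↔8 J2 <9,4,4>
C:3↔7 J2 <9,4,5>
3×8 − 2×4 − 1×5 = 11

M = 11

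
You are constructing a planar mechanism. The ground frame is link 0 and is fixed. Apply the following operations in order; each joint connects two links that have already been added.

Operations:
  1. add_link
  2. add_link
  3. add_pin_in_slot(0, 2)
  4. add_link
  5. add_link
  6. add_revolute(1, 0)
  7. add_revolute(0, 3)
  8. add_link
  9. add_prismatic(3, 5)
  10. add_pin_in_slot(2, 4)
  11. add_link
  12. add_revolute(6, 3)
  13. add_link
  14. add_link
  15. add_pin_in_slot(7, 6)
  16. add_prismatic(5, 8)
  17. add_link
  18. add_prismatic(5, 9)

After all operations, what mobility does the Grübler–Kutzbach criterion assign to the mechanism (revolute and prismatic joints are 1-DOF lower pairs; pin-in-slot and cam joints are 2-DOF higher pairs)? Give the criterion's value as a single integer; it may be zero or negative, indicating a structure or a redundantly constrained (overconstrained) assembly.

ground; <1,0,0>
#1 <2,0,0>
#2 <3,0,0>
PS:0↔2 J2 <3,0,1>
#3 <4,0,1>
#4 <5,0,1>
R:1↔0 J1 <5,1,1>
R:0↔3 J1 <5,2,1>
#5 <6,2,1>
P:3↔5 J1 <6,3,1>
PS:2↔4 J2 <6,3,2>
#6 <7,3,2>
R:6↔3 J1 <7,4,2>
#7 <8,4,2>
#8 <9,4,2>
PS:7↔6 J2 <9,4,3>
P:5↔8 J1 <9,5,3>
#9 <10,5,3>
P:5↔9 J1 <10,6,3>
3×9 − 2×6 − 1×3 = 12

M = 12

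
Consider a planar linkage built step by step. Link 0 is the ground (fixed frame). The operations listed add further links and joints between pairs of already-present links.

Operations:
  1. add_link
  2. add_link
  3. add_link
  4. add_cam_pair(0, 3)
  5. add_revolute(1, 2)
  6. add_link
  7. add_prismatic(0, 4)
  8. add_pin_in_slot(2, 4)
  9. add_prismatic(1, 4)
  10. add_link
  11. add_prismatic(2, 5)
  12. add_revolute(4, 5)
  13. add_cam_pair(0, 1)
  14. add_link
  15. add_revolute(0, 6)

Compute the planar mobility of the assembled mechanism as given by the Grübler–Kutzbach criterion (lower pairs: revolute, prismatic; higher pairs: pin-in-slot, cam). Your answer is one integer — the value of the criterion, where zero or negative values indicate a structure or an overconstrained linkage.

link 0 = ground. State L|J1|J2 = 1|0|0
+link1  2|0|0
+link2  3|0|0
+link3  4|0|0
C(0,3) f=2→J2  4|0|1
R(1,2) f=1→J1  4|1|1
+link4  5|1|1
P(0,4) f=1→J1  5|2|1
PS(2,4) f=2→J2  5|2|2
P(1,4) f=1→J1  5|3|2
+link5  6|3|2
P(2,5) f=1→J1  6|4|2
R(4,5) f=1→J1  6|5|2
C(0,1) f=2→J2  6|5|3
+link6  7|5|3
R(0,6) f=1→J1  7|6|3
M = 3(7−1)−2·6−3 = 18−12−3 = 3

M = 3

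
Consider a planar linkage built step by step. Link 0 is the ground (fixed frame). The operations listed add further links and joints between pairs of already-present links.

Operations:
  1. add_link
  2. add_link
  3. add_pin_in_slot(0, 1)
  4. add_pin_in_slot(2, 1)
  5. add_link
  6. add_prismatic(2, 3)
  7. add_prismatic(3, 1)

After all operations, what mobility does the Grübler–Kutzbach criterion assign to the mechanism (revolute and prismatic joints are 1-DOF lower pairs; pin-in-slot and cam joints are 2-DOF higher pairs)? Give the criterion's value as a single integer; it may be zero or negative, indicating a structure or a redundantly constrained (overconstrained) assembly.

M = 3

ground; <1,0,0>
#1 <2,0,0>
#2 <3,0,0>
PS:0↔1 J2 <3,0,1>
PS:2↔1 J2 <3,0,2>
#3 <4,0,2>
P:2↔3 J1 <4,1,2>
P:3↔1 J1 <4,2,2>
3×3 − 2×2 − 1×2 = 3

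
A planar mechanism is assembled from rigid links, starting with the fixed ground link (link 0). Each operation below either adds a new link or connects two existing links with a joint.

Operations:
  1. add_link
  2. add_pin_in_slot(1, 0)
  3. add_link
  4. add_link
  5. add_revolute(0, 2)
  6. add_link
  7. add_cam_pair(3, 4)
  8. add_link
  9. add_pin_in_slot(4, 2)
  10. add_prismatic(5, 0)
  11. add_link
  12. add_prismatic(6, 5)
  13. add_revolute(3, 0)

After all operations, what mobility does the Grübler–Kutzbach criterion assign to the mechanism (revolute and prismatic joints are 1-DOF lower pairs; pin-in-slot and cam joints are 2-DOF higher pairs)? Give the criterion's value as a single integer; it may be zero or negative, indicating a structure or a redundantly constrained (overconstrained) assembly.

L=1 J1=0 J2=0
add link → L=2 J1=0 J2=0
PS@1,0 dof=2 J2 → L=2 J1=0 J2=1
add link → L=3 J1=0 J2=1
add link → L=4 J1=0 J2=1
R@0,2 dof=1 J1 → L=4 J1=1 J2=1
add link → L=5 J1=1 J2=1
C@3,4 dof=2 J2 → L=5 J1=1 J2=2
add link → L=6 J1=1 J2=2
PS@4,2 dof=2 J2 → L=6 J1=1 J2=3
P@5,0 dof=1 J1 → L=6 J1=2 J2=3
add link → L=7 J1=2 J2=3
P@6,5 dof=1 J1 → L=7 J1=3 J2=3
R@3,0 dof=1 J1 → L=7 J1=4 J2=3
M=3(L−1)−2J1−J2=3·6−2·4−3=7

M = 7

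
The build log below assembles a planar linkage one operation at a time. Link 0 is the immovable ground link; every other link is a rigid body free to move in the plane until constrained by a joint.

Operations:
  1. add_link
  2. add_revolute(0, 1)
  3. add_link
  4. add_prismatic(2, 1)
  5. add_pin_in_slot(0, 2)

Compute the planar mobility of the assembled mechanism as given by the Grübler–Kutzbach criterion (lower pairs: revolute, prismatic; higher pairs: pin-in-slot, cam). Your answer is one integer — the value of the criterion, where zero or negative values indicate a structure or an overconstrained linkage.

link 0 = ground. State L|J1|J2 = 1|0|0
+link1  2|0|0
R(0,1) f=1→J1  2|1|0
+link2  3|1|0
P(2,1) f=1→J1  3|2|0
PS(0,2) f=2→J2  3|2|1
M = 3(3−1)−2·2−1 = 6−4−1 = 1

M = 1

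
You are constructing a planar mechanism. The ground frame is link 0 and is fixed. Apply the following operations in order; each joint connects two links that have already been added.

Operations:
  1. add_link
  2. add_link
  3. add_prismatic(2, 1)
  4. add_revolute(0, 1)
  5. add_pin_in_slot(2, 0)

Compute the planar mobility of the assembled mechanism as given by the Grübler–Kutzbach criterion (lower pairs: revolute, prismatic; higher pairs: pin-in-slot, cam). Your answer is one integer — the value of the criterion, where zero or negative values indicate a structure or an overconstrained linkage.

ground; <1,0,0>
#1 <2,0,0>
#2 <3,0,0>
P:2↔1 J1 <3,1,0>
R:0↔1 J1 <3,2,0>
PS:2↔0 J2 <3,2,1>
3×2 − 2×2 − 1×1 = 1

M = 1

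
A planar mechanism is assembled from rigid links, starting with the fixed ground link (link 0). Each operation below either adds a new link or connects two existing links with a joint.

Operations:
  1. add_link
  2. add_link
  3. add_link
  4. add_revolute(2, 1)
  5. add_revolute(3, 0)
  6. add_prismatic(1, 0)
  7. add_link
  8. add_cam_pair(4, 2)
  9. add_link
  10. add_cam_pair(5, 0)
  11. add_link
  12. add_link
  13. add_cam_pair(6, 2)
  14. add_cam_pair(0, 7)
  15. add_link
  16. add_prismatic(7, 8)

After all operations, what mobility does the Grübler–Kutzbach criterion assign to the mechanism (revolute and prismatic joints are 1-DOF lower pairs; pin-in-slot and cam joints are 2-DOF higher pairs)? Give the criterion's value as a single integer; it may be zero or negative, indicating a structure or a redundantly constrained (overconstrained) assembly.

M = 12

(L,J1,J2)=(1,0,0); link0 fixed
link1: (2,0,0)
link2: (3,0,0)
link3: (4,0,0)
R 2-1 [J1]: (4,1,0)
R 3-0 [J1]: (4,2,0)
P 1-0 [J1]: (4,3,0)
link4: (5,3,0)
C 4-2 [J2]: (5,3,1)
link5: (6,3,1)
C 5-0 [J2]: (6,3,2)
link6: (7,3,2)
link7: (8,3,2)
C 6-2 [J2]: (8,3,3)
C 0-7 [J2]: (8,3,4)
link8: (9,3,4)
P 7-8 [J1]: (9,4,4)
Grübler: 3·8 − 2·4 − 4 = 12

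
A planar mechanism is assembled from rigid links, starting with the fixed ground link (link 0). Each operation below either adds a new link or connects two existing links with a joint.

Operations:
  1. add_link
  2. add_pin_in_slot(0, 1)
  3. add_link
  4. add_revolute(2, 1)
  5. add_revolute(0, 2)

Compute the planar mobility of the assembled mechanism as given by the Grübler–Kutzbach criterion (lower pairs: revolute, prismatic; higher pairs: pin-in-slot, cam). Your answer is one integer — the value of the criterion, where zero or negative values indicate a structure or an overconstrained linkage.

ground; <1,0,0>
#1 <2,0,0>
PS:0↔1 J2 <2,0,1>
#2 <3,0,1>
R:2↔1 J1 <3,1,1>
R:0↔2 J1 <3,2,1>
3×2 − 2×2 − 1×1 = 1

M = 1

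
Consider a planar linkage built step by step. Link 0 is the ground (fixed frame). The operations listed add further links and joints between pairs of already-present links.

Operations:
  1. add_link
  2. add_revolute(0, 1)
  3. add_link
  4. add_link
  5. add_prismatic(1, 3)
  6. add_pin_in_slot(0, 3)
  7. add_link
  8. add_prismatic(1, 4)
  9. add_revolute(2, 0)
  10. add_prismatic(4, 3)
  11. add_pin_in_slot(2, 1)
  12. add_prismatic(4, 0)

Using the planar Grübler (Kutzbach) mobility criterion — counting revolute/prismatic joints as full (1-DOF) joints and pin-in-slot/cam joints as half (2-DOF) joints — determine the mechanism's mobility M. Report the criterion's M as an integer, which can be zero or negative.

M = -2

[1;0;0] (link 0 is ground)
L+ [2;0;0]
R(0,1)∈J1 [2;1;0]
L+ [3;1;0]
L+ [4;1;0]
P(1,3)∈J1 [4;2;0]
PS(0,3)∈J2 [4;2;1]
L+ [5;2;1]
P(1,4)∈J1 [5;3;1]
R(2,0)∈J1 [5;4;1]
P(4,3)∈J1 [5;5;1]
PS(2,1)∈J2 [5;5;2]
P(4,0)∈J1 [5;6;2]
mobility = 12 − 12 − 2 = -2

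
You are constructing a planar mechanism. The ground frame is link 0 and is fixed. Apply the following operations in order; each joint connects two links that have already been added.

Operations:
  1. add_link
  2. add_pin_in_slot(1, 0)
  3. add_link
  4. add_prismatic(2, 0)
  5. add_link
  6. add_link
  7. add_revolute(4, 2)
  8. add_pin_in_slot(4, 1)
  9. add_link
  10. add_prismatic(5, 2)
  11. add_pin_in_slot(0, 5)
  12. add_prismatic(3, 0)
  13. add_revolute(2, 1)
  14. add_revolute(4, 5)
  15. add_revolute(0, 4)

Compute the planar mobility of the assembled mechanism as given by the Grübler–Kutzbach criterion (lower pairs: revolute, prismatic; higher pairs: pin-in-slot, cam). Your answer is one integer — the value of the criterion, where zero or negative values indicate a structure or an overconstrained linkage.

(L,J1,J2)=(1,0,0); link0 fixed
link1: (2,0,0)
PS 1-0 [J2]: (2,0,1)
link2: (3,0,1)
P 2-0 [J1]: (3,1,1)
link3: (4,1,1)
link4: (5,1,1)
R 4-2 [J1]: (5,2,1)
PS 4-1 [J2]: (5,2,2)
link5: (6,2,2)
P 5-2 [J1]: (6,3,2)
PS 0-5 [J2]: (6,3,3)
P 3-0 [J1]: (6,4,3)
R 2-1 [J1]: (6,5,3)
R 4-5 [J1]: (6,6,3)
R 0-4 [J1]: (6,7,3)
Grübler: 3·5 − 2·7 − 3 = -2

M = -2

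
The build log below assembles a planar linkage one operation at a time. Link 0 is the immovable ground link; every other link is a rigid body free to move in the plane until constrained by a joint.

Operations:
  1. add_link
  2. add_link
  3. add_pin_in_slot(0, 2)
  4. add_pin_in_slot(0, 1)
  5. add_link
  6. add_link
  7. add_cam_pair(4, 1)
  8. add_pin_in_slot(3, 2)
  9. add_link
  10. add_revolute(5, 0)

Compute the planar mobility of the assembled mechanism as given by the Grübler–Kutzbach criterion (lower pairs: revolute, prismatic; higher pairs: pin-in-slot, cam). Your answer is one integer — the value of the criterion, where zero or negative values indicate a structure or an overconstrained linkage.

ground; <1,0,0>
#1 <2,0,0>
#2 <3,0,0>
PS:0↔2 J2 <3,0,1>
PS:0↔1 J2 <3,0,2>
#3 <4,0,2>
#4 <5,0,2>
C:4↔1 J2 <5,0,3>
PS:3↔2 J2 <5,0,4>
#5 <6,0,4>
R:5↔0 J1 <6,1,4>
3×5 − 2×1 − 1×4 = 9

M = 9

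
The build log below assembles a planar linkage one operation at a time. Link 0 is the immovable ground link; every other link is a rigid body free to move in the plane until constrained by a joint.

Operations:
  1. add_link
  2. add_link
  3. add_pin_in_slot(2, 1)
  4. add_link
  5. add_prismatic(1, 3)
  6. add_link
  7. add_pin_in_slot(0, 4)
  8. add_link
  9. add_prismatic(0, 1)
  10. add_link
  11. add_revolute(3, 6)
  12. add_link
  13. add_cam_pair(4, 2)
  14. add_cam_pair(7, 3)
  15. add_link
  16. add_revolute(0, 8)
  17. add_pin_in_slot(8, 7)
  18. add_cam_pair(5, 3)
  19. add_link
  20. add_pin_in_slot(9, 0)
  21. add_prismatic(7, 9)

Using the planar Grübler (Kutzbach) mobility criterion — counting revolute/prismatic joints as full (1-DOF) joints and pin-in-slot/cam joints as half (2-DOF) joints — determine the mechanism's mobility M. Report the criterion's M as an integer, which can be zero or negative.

[1;0;0] (link 0 is ground)
L+ [2;0;0]
L+ [3;0;0]
PS(2,1)∈J2 [3;0;1]
L+ [4;0;1]
P(1,3)∈J1 [4;1;1]
L+ [5;1;1]
PS(0,4)∈J2 [5;1;2]
L+ [6;1;2]
P(0,1)∈J1 [6;2;2]
L+ [7;2;2]
R(3,6)∈J1 [7;3;2]
L+ [8;3;2]
C(4,2)∈J2 [8;3;3]
C(7,3)∈J2 [8;3;4]
L+ [9;3;4]
R(0,8)∈J1 [9;4;4]
PS(8,7)∈J2 [9;4;5]
C(5,3)∈J2 [9;4;6]
L+ [10;4;6]
PS(9,0)∈J2 [10;4;7]
P(7,9)∈J1 [10;5;7]
mobility = 27 − 10 − 7 = 10

M = 10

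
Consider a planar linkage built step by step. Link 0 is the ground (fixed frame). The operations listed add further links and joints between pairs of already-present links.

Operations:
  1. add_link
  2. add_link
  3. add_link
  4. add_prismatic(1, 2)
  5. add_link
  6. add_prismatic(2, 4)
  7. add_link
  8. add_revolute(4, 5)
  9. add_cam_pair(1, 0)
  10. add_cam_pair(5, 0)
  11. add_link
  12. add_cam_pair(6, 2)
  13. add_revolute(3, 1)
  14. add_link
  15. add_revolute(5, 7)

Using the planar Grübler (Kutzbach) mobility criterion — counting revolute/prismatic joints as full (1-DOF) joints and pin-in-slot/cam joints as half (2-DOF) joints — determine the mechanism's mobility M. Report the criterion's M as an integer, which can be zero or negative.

link 0 = ground. State L|J1|J2 = 1|0|0
+link1  2|0|0
+link2  3|0|0
+link3  4|0|0
P(1,2) f=1→J1  4|1|0
+link4  5|1|0
P(2,4) f=1→J1  5|2|0
+link5  6|2|0
R(4,5) f=1→J1  6|3|0
C(1,0) f=2→J2  6|3|1
C(5,0) f=2→J2  6|3|2
+link6  7|3|2
C(6,2) f=2→J2  7|3|3
R(3,1) f=1→J1  7|4|3
+link7  8|4|3
R(5,7) f=1→J1  8|5|3
M = 3(8−1)−2·5−3 = 21−10−3 = 8

M = 8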